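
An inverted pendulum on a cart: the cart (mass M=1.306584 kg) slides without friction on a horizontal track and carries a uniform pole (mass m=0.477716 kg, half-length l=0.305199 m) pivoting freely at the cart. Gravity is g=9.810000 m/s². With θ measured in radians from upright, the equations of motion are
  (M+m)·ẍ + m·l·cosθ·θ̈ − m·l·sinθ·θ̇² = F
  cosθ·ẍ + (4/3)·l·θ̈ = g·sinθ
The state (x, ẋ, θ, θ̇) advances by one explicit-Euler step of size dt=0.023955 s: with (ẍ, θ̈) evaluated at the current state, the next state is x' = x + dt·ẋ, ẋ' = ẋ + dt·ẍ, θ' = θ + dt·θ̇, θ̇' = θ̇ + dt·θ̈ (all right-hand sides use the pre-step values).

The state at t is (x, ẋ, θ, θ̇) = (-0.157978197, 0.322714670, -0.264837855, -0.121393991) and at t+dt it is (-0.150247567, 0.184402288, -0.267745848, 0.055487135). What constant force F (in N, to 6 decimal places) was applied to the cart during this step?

F = -9.262678 N

ẍ = (ẋ'−ẋ)/dt = (0.184402288−0.322714670)/0.023955 = -5.773842
θ̈ = (θ̇'−θ̇)/dt = (0.055487135−-0.121393991)/0.023955 = 7.383892
sinθ=-0.261753, cosθ=0.965135
F = (M+m)·ẍ + m·l·cosθ·θ̈ − m·l·sinθ·θ̇² = -10.302266 + 1.039026 − -0.000562 = -9.262678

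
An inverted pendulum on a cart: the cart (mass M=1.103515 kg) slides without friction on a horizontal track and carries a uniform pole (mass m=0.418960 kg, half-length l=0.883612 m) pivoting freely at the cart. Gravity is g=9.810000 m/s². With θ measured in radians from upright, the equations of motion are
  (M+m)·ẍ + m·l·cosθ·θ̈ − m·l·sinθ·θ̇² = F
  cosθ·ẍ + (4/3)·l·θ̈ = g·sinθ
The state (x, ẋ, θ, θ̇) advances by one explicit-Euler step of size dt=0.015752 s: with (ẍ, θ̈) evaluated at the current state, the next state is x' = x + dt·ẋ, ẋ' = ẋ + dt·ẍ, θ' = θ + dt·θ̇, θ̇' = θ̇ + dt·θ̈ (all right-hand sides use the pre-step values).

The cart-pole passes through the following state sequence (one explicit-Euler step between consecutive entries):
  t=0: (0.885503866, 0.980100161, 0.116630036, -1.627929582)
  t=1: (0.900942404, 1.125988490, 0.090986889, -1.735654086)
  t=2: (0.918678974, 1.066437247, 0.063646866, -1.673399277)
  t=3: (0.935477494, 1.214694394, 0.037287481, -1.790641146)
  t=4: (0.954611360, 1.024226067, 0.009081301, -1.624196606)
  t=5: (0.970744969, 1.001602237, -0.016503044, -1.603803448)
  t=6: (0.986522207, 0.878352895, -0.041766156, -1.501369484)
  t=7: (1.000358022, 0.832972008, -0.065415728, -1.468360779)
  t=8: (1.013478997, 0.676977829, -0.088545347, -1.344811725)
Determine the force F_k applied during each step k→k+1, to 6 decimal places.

F_0 = 11.471847 N
F_1 = -4.400086 N
F_2 = 11.513735 N
F_3 = -14.544545 N
F_4 = -1.716272 N
F_5 = -9.489641 N
F_6 = -3.576265 N
F_7 = -12.127702 N

step 0→1:
  ẍ = (ẋ'−ẋ)/dt = (1.125988490−0.980100161)/0.015752 = 9.261575
  θ̈ = (θ̇'−θ̇)/dt = (-1.735654086−-1.627929582)/0.015752 = -6.838783
  sinθ=0.116366, cosθ=0.993206
  F = (M+m)·ẍ + m·l·cosθ·θ̈ − m·l·sinθ·θ̇² = 14.100516 + -2.514505 − 0.114164 = 11.471847
step 1→2:
  ẍ = (ẋ'−ẋ)/dt = (1.066437247−1.125988490)/0.015752 = -3.780551
  θ̈ = (θ̇'−θ̇)/dt = (-1.673399277−-1.735654086)/0.015752 = 3.952184
  sinθ=0.090861, cosθ=0.995864
  F = (M+m)·ẍ + m·l·cosθ·θ̈ − m·l·sinθ·θ̇² = -5.755795 + 1.457039 − 0.101330 = -4.400086
step 2→3:
  ẍ = (ẋ'−ẋ)/dt = (1.214694394−1.066437247)/0.015752 = 9.411957
  θ̈ = (θ̇'−θ̇)/dt = (-1.790641146−-1.673399277)/0.015752 = -7.442983
  sinθ=0.063604, cosθ=0.997975
  F = (M+m)·ẍ + m·l·cosθ·θ̈ − m·l·sinθ·θ̇² = 14.329469 + -2.749799 − 0.065935 = 11.513735
step 3→4:
  ẍ = (ẋ'−ẋ)/dt = (1.024226067−1.214694394)/0.015752 = -12.091692
  θ̈ = (θ̇'−θ̇)/dt = (-1.624196606−-1.790641146)/0.015752 = 10.566566
  sinθ=0.037279, cosθ=0.999305
  F = (M+m)·ẍ + m·l·cosθ·θ̈ − m·l·sinθ·θ̇² = -18.409298 + 3.909003 − 0.044250 = -14.544545
step 4→5:
  ẍ = (ẋ'−ẋ)/dt = (1.001602237−1.024226067)/0.015752 = -1.436251
  θ̈ = (θ̇'−θ̇)/dt = (-1.603803448−-1.624196606)/0.015752 = 1.294639
  sinθ=0.009081, cosθ=0.999959
  F = (M+m)·ẍ + m·l·cosθ·θ̈ − m·l·sinθ·θ̇² = -2.186657 + 0.479253 − 0.008869 = -1.716272
step 5→6:
  ẍ = (ẋ'−ẋ)/dt = (0.878352895−1.001602237)/0.015752 = -7.824361
  θ̈ = (θ̇'−θ̇)/dt = (-1.501369484−-1.603803448)/0.015752 = 6.502918
  sinθ=-0.016502, cosθ=0.999864
  F = (M+m)·ẍ + m·l·cosθ·θ̈ − m·l·sinθ·θ̇² = -11.912395 + 2.407040 − -0.015714 = -9.489641
step 6→7:
  ẍ = (ẋ'−ẋ)/dt = (0.832972008−0.878352895)/0.015752 = -2.880960
  θ̈ = (θ̇'−θ̇)/dt = (-1.468360779−-1.501369484)/0.015752 = 2.095525
  sinθ=-0.041754, cosθ=0.999128
  F = (M+m)·ẍ + m·l·cosθ·θ̈ − m·l·sinθ·θ̇² = -4.386190 + 0.775083 − -0.034842 = -3.576265
step 7→8:
  ẍ = (ẋ'−ẋ)/dt = (0.676977829−0.832972008)/0.015752 = -9.903135
  θ̈ = (θ̇'−θ̇)/dt = (-1.344811725−-1.468360779)/0.015752 = 7.843388
  sinθ=-0.065369, cosθ=0.997861
  F = (M+m)·ẍ + m·l·cosθ·θ̈ − m·l·sinθ·θ̇² = -15.077275 + 2.897397 − -0.052176 = -12.127702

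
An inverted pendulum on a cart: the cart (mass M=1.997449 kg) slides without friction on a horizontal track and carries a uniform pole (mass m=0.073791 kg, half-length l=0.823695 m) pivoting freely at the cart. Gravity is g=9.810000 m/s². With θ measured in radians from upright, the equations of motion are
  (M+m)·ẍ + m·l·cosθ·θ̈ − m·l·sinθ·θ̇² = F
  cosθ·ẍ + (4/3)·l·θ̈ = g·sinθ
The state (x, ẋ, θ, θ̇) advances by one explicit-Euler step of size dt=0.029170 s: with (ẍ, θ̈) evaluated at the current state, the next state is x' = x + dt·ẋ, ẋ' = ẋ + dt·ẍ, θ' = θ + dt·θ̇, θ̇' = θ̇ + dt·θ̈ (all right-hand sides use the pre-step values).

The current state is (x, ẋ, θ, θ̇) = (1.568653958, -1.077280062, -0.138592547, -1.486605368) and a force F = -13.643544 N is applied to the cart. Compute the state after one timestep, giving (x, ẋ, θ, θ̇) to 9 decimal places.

sinθ=-0.138149294, cosθ=0.990411416
temp = (F + m·l·θ̇²·sinθ)/(M+m) = (-13.643544 + -0.018557091)/2.071240 = -6.596097551
θ̈ = (g·sinθ − cosθ·temp)/(l·(4/3 − m·cos²θ/(M+m))) = 4.841260582
ẍ = temp − m·l·θ̈·cosθ/(M+m) = -6.736803836
Euler: x'=1.568653958+0.029170·-1.077280062=1.537229699, ẋ'=-1.077280062+0.029170·-6.736803836=-1.273792630
       θ'=-0.138592547+0.029170·-1.486605368=-0.181956826, θ̇'=-1.486605368+0.029170·4.841260582=-1.345385797

(1.537229699, -1.273792630, -0.181956826, -1.345385797)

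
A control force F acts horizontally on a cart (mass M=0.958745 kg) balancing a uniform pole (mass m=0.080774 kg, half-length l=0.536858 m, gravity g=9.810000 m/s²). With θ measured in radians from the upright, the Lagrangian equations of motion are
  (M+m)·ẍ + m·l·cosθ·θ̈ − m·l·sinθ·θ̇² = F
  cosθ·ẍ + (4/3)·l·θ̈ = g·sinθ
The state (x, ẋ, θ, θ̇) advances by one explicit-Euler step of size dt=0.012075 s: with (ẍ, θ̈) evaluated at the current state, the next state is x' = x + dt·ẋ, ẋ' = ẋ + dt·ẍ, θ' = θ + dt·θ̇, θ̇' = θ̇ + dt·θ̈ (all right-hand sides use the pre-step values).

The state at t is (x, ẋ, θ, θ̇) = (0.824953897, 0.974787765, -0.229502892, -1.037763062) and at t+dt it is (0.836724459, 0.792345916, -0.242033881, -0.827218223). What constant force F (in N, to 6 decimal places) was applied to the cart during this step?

ẍ = (ẋ'−ẋ)/dt = (0.792345916−0.974787765)/0.012075 = -15.109056
θ̈ = (θ̇'−θ̇)/dt = (-0.827218223−-1.037763062)/0.012075 = 17.436426
sinθ=-0.227493, cosθ=0.973780
F = (M+m)·ẍ + m·l·cosθ·θ̈ − m·l·sinθ·θ̇² = -15.706151 + 0.736290 − -0.010624 = -14.959236

F = -14.959236 N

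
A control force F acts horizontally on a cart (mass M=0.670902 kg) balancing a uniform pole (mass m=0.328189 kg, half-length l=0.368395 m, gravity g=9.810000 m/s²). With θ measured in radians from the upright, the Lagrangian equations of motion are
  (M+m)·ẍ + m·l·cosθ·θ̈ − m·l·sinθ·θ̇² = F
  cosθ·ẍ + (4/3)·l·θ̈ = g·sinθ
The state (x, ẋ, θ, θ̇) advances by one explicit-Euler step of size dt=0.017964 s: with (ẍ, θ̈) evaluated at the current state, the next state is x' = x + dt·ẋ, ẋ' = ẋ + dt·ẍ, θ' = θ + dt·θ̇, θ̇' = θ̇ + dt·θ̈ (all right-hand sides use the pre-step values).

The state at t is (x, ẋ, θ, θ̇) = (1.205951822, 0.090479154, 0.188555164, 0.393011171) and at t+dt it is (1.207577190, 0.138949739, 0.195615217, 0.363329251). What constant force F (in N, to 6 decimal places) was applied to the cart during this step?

F = 2.496026 N

ẍ = (ẋ'−ẋ)/dt = (0.138949739−0.090479154)/0.017964 = 2.698207
θ̈ = (θ̇'−θ̇)/dt = (0.363329251−0.393011171)/0.017964 = -1.652300
sinθ=0.187440, cosθ=0.982276
F = (M+m)·ẍ + m·l·cosθ·θ̈ − m·l·sinθ·θ̇² = 2.695754 + -0.196228 − 0.003500 = 2.496026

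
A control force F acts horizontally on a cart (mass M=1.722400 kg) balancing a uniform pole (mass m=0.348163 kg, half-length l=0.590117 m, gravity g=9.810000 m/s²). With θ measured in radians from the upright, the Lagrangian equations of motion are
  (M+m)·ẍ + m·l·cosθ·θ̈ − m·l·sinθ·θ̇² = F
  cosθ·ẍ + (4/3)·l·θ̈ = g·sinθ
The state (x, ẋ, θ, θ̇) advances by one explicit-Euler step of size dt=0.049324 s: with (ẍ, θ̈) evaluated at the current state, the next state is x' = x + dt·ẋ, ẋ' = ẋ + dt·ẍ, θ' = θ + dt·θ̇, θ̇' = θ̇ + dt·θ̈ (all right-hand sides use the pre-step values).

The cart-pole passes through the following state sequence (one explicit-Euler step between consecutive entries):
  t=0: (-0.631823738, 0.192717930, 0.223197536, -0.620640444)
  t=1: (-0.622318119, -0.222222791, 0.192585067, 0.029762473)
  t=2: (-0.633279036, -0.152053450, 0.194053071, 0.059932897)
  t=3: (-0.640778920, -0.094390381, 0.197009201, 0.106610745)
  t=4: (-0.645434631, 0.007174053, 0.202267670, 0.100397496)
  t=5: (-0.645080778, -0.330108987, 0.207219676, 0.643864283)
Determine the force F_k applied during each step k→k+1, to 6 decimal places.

F_0 = -14.794216 N
F_1 = 3.068941 N
F_2 = 2.611270 N
F_3 = 4.237717 N
F_4 = -11.941522 N

step 0→1:
  ẍ = (ẋ'−ẋ)/dt = (-0.222222791−0.192717930)/0.049324 = -8.412552
  θ̈ = (θ̇'−θ̇)/dt = (0.029762473−-0.620640444)/0.049324 = 13.186338
  sinθ=0.221349, cosθ=0.975195
  F = (M+m)·ẍ + m·l·cosθ·θ̈ − m·l·sinθ·θ̇² = -17.418719 + 2.642021 − 0.017518 = -14.794216
step 1→2:
  ẍ = (ẋ'−ẋ)/dt = (-0.152053450−-0.222222791)/0.049324 = 1.422621
  θ̈ = (θ̇'−θ̇)/dt = (0.059932897−0.029762473)/0.049324 = 0.611678
  sinθ=0.191397, cosθ=0.981513
  F = (M+m)·ẍ + m·l·cosθ·θ̈ − m·l·sinθ·θ̇² = 2.945626 + 0.123350 − 0.000035 = 3.068941
step 2→3:
  ẍ = (ẋ'−ẋ)/dt = (-0.094390381−-0.152053450)/0.049324 = 1.169067
  θ̈ = (θ̇'−θ̇)/dt = (0.106610745−0.059932897)/0.049324 = 0.946352
  sinθ=0.192837, cosθ=0.981231
  F = (M+m)·ẍ + m·l·cosθ·θ̈ − m·l·sinθ·θ̇² = 2.420627 + 0.190785 − 0.000142 = 2.611270
step 3→4:
  ẍ = (ẋ'−ẋ)/dt = (0.007174053−-0.094390381)/0.049324 = 2.059128
  θ̈ = (θ̇'−θ̇)/dt = (0.100397496−0.106610745)/0.049324 = -0.125968
  sinθ=0.195737, cosθ=0.980656
  F = (M+m)·ẍ + m·l·cosθ·θ̈ − m·l·sinθ·θ̇² = 4.263554 + -0.025380 − 0.000457 = 4.237717
step 4→5:
  ẍ = (ẋ'−ẋ)/dt = (-0.330108987−0.007174053)/0.049324 = -6.838112
  θ̈ = (θ̇'−θ̇)/dt = (0.643864283−0.100397496)/0.049324 = 11.018303
  sinθ=0.200891, cosθ=0.979614
  F = (M+m)·ẍ + m·l·cosθ·θ̈ − m·l·sinθ·θ̇² = -14.158742 + 2.217636 − 0.000416 = -11.941522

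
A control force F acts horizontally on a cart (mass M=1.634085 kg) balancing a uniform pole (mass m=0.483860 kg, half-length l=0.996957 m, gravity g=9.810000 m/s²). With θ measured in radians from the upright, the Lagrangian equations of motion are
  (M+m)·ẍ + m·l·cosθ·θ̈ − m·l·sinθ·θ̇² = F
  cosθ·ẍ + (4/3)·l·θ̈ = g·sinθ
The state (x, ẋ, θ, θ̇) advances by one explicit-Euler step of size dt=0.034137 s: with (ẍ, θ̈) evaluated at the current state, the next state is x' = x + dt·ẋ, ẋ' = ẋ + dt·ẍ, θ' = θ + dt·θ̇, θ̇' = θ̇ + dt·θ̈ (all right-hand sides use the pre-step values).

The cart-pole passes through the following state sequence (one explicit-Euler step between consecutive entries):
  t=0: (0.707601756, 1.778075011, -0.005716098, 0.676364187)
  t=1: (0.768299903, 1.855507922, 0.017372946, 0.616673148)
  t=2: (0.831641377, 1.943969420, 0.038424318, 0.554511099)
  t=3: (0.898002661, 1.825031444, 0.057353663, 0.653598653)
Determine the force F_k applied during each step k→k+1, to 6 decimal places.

step 0→1:
  ẍ = (ẋ'−ẋ)/dt = (1.855507922−1.778075011)/0.034137 = 2.268299
  θ̈ = (θ̇'−θ̇)/dt = (0.616673148−0.676364187)/0.034137 = -1.748573
  sinθ=-0.005716, cosθ=0.999984
  F = (M+m)·ẍ + m·l·cosθ·θ̈ − m·l·sinθ·θ̇² = 4.804132 + -0.843476 − -0.001261 = 3.961917
step 1→2:
  ẍ = (ẋ'−ẋ)/dt = (1.943969420−1.855507922)/0.034137 = 2.591367
  θ̈ = (θ̇'−θ̇)/dt = (0.554511099−0.616673148)/0.034137 = -1.820958
  sinθ=0.017372, cosθ=0.999849
  F = (M+m)·ẍ + m·l·cosθ·θ̈ − m·l·sinθ·θ̇² = 5.488373 + -0.878275 − 0.003187 = 4.606911
step 2→3:
  ẍ = (ẋ'−ẋ)/dt = (1.825031444−1.943969420)/0.034137 = -3.484137
  θ̈ = (θ̇'−θ̇)/dt = (0.653598653−0.554511099)/0.034137 = 2.902644
  sinθ=0.038415, cosθ=0.999262
  F = (M+m)·ẍ + m·l·cosθ·θ̈ − m·l·sinθ·θ̇² = -7.379210 + 1.399166 − 0.005698 = -5.985742

F_0 = 3.961917 N
F_1 = 4.606911 N
F_2 = -5.985742 N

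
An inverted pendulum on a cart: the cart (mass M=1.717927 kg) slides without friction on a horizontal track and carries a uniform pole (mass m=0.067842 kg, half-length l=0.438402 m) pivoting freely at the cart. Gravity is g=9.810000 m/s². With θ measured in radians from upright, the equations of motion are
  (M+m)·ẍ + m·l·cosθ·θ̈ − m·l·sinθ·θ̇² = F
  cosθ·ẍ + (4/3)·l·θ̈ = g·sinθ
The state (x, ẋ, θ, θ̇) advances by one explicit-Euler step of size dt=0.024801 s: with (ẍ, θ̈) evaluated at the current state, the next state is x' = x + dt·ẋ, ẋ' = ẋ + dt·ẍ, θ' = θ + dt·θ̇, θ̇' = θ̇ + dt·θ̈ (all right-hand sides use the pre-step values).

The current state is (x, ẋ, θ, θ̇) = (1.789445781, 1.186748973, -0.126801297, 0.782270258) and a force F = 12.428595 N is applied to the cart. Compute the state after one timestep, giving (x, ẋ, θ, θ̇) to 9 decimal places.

(1.818878342, 1.365199874, -0.107400212, 0.426798436)

sinθ=-0.126461773, cosθ=0.991971481
temp = (F + m·l·θ̇²·sinθ)/(M+m) = (12.428595 + -0.002301675)/1.785769 = 6.958511053
θ̈ = (g·sinθ − cosθ·temp)/(l·(4/3 − m·cos²θ/(M+m))) = -14.332963262
ẍ = temp − m·l·θ̈·cosθ/(M+m) = 7.195310707
Euler: x'=1.789445781+0.024801·1.186748973=1.818878342, ẋ'=1.186748973+0.024801·7.195310707=1.365199874
       θ'=-0.126801297+0.024801·0.782270258=-0.107400212, θ̇'=0.782270258+0.024801·-14.332963262=0.426798436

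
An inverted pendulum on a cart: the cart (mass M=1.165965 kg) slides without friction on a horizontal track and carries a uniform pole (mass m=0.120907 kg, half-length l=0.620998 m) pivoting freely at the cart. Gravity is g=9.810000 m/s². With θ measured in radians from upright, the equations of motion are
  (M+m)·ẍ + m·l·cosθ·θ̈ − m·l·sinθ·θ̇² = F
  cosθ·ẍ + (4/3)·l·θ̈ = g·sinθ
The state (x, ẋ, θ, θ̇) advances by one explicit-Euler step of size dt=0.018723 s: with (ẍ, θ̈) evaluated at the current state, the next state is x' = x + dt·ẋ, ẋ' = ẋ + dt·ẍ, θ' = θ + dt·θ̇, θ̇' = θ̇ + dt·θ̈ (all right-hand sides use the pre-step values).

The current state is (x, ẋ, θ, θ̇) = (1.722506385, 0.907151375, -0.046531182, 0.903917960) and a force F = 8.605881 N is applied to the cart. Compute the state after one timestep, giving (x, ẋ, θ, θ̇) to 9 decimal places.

sinθ=-0.046514393, cosθ=0.998917620
temp = (F + m·l·θ̇²·sinθ)/(M+m) = (8.605881 + -0.002853560)/1.286872 = 6.685223892
θ̈ = (g·sinθ − cosθ·temp)/(l·(4/3 − m·cos²θ/(M+m))) = -9.267986563
ẍ = temp − m·l·θ̈·cosθ/(M+m) = 7.225382578
Euler: x'=1.722506385+0.018723·0.907151375=1.739490980, ẋ'=0.907151375+0.018723·7.225382578=1.042432213
       θ'=-0.046531182+0.018723·0.903917960=-0.029607126, θ̇'=0.903917960+0.018723·-9.267986563=0.730393448

(1.739490980, 1.042432213, -0.029607126, 0.730393448)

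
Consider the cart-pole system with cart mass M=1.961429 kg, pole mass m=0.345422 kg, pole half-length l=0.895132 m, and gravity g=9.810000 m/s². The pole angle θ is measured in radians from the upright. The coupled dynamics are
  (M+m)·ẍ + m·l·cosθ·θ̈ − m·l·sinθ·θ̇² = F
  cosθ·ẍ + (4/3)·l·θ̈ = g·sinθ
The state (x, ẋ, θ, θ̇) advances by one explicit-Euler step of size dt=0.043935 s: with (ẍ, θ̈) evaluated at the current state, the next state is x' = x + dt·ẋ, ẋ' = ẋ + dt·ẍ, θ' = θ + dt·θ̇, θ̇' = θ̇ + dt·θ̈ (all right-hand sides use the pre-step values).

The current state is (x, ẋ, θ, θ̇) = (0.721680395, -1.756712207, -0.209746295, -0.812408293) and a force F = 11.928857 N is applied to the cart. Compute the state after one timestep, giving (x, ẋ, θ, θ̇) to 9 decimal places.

(0.644499244, -1.492038854, -0.245439453, -1.104498569)

sinθ=-0.208211762, cosθ=0.978083771
temp = (F + m·l·θ̇²·sinθ)/(M+m) = (11.928857 + -0.042490421)/2.306851 = 5.152637331
θ̈ = (g·sinθ − cosθ·temp)/(l·(4/3 − m·cos²θ/(M+m))) = -6.648236613
ẍ = temp − m·l·θ̈·cosθ/(M+m) = 6.024202876
Euler: x'=0.721680395+0.043935·-1.756712207=0.644499244, ẋ'=-1.756712207+0.043935·6.024202876=-1.492038854
       θ'=-0.209746295+0.043935·-0.812408293=-0.245439453, θ̇'=-0.812408293+0.043935·-6.648236613=-1.104498569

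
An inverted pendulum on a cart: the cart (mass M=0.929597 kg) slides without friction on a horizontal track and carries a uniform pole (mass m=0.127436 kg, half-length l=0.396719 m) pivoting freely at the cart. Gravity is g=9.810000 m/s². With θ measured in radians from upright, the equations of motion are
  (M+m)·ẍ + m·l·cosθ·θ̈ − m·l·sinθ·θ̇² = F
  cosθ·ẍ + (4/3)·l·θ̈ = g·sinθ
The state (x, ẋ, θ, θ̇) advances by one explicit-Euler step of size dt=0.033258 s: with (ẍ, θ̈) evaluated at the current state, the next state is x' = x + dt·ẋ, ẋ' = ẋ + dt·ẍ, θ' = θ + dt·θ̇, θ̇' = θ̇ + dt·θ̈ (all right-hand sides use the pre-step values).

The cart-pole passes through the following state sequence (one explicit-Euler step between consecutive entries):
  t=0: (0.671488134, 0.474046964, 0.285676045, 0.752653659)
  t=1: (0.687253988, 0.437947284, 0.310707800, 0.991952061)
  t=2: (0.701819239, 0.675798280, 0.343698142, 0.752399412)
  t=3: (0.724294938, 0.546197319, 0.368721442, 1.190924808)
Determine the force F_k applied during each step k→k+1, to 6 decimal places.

step 0→1:
  ẍ = (ẋ'−ẋ)/dt = (0.437947284−0.474046964)/0.033258 = -1.085444
  θ̈ = (θ̇'−θ̇)/dt = (0.991952061−0.752653659)/0.033258 = 7.195213
  sinθ=0.281806, cosθ=0.959471
  F = (M+m)·ẍ + m·l·cosθ·θ̈ − m·l·sinθ·θ̇² = -1.147350 + 0.349020 − 0.008071 = -0.806400
step 1→2:
  ẍ = (ẋ'−ẋ)/dt = (0.675798280−0.437947284)/0.033258 = 7.151693
  θ̈ = (θ̇'−θ̇)/dt = (0.752399412−0.991952061)/0.033258 = -7.202858
  sinθ=0.305733, cosθ=0.952117
  F = (M+m)·ẍ + m·l·cosθ·θ̈ − m·l·sinθ·θ̇² = 7.559575 + -0.346713 − 0.015209 = 7.197653
step 2→3:
  ẍ = (ẋ'−ẋ)/dt = (0.546197319−0.675798280)/0.033258 = -3.896836
  θ̈ = (θ̇'−θ̇)/dt = (1.190924808−0.752399412)/0.033258 = 13.185561
  sinθ=0.336971, cosθ=0.941515
  F = (M+m)·ẍ + m·l·cosθ·θ̈ − m·l·sinθ·θ̇² = -4.119084 + 0.627626 − 0.009644 = -3.501102

F_0 = -0.806400 N
F_1 = 7.197653 N
F_2 = -3.501102 N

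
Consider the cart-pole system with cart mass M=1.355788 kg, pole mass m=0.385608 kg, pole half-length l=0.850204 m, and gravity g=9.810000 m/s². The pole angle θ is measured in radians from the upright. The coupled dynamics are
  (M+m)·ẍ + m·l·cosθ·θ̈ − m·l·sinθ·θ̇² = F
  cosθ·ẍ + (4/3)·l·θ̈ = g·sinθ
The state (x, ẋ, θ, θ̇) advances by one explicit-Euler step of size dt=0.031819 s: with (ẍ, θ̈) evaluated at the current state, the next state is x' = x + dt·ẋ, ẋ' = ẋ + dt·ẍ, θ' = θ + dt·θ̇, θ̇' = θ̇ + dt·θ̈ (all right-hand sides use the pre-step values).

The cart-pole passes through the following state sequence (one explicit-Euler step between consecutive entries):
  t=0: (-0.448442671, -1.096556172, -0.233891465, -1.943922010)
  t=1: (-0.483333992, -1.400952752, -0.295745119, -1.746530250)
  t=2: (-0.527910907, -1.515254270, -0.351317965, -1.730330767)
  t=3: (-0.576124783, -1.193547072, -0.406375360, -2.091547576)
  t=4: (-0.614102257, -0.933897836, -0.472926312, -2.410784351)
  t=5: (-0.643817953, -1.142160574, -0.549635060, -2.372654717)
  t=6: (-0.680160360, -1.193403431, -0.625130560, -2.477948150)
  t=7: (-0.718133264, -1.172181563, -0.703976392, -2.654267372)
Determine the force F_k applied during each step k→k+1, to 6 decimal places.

step 0→1:
  ẍ = (ẋ'−ẋ)/dt = (-1.400952752−-1.096556172)/0.031819 = -9.566504
  θ̈ = (θ̇'−θ̇)/dt = (-1.746530250−-1.943922010)/0.031819 = 6.203582
  sinθ=-0.231765, cosθ=0.972772
  F = (M+m)·ẍ + m·l·cosθ·θ̈ − m·l·sinθ·θ̇² = -16.659071 + 1.978439 − -0.287127 = -14.393505
step 1→2:
  ẍ = (ẋ'−ẋ)/dt = (-1.515254270−-1.400952752)/0.031819 = -3.592241
  θ̈ = (θ̇'−θ̇)/dt = (-1.730330767−-1.746530250)/0.031819 = 0.509114
  sinθ=-0.291453, cosθ=0.956585
  F = (M+m)·ẍ + m·l·cosθ·θ̈ − m·l·sinθ·θ̇² = -6.255514 + 0.159664 − -0.291467 = -5.804383
step 2→3:
  ẍ = (ẋ'−ẋ)/dt = (-1.193547072−-1.515254270)/0.031819 = 10.110538
  θ̈ = (θ̇'−θ̇)/dt = (-2.091547576−-1.730330767)/0.031819 = -11.352236
  sinθ=-0.344136, cosθ=0.938920
  F = (M+m)·ẍ + m·l·cosθ·θ̈ − m·l·sinθ·θ̇² = 17.606450 + -3.494453 − -0.337798 = 14.449795
step 3→4:
  ẍ = (ẋ'−ẋ)/dt = (-0.933897836−-1.193547072)/0.031819 = 8.160195
  θ̈ = (θ̇'−θ̇)/dt = (-2.410784351−-2.091547576)/0.031819 = -10.032898
  sinθ=-0.395282, cosθ=0.918560
  F = (M+m)·ẍ + m·l·cosθ·θ̈ − m·l·sinθ·θ̇² = 14.210130 + -3.021363 − -0.566908 = 11.755675
step 4→5:
  ẍ = (ẋ'−ẋ)/dt = (-1.142160574−-0.933897836)/0.031819 = -6.545232
  θ̈ = (θ̇'−θ̇)/dt = (-2.372654717−-2.410784351)/0.031819 = 1.198329
  sinθ=-0.455493, cosθ=0.890239
  F = (M+m)·ẍ + m·l·cosθ·θ̈ − m·l·sinθ·θ̇² = -11.397841 + 0.349745 − -0.867897 = -10.180199
step 5→6:
  ẍ = (ẋ'−ẋ)/dt = (-1.193403431−-1.142160574)/0.031819 = -1.610448
  θ̈ = (θ̇'−θ̇)/dt = (-2.477948150−-2.372654717)/0.031819 = -3.309137
  sinθ=-0.522376, cosθ=0.852715
  F = (M+m)·ẍ + m·l·cosθ·θ̈ − m·l·sinθ·θ̇² = -2.804428 + -0.925098 − -0.964099 = -2.765428
step 6→7:
  ẍ = (ẋ'−ẋ)/dt = (-1.172181563−-1.193403431)/0.031819 = 0.666956
  θ̈ = (θ̇'−θ̇)/dt = (-2.654267372−-2.477948150)/0.031819 = -5.541319
  sinθ=-0.585203, cosθ=0.810887
  F = (M+m)·ẍ + m·l·cosθ·θ̈ − m·l·sinθ·θ̇² = 1.161434 + -1.473135 − -1.178041 = 0.866340

F_0 = -14.393505 N
F_1 = -5.804383 N
F_2 = 14.449795 N
F_3 = 11.755675 N
F_4 = -10.180199 N
F_5 = -2.765428 N
F_6 = 0.866340 N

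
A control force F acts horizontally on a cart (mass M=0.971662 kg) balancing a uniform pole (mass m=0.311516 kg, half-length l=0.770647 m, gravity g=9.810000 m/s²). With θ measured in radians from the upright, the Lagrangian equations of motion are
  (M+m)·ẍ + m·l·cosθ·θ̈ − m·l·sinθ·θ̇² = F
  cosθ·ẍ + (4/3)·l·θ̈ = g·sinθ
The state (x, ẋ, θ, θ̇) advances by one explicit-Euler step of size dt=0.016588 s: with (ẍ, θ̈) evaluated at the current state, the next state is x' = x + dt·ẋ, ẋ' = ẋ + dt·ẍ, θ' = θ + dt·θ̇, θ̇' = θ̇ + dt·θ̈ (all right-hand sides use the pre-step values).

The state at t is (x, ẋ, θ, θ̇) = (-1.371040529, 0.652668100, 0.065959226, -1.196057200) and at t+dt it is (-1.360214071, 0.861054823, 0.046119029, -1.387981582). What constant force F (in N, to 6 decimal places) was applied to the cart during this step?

ẍ = (ẋ'−ẋ)/dt = (0.861054823−0.652668100)/0.016588 = 12.562498
θ̈ = (θ̇'−θ̇)/dt = (-1.387981582−-1.196057200)/0.016588 = -11.570074
sinθ=0.065911, cosθ=0.997825
F = (M+m)·ẍ + m·l·cosθ·θ̈ − m·l·sinθ·θ̇² = 16.119922 + -2.771575 − 0.022636 = 13.325711

F = 13.325711 N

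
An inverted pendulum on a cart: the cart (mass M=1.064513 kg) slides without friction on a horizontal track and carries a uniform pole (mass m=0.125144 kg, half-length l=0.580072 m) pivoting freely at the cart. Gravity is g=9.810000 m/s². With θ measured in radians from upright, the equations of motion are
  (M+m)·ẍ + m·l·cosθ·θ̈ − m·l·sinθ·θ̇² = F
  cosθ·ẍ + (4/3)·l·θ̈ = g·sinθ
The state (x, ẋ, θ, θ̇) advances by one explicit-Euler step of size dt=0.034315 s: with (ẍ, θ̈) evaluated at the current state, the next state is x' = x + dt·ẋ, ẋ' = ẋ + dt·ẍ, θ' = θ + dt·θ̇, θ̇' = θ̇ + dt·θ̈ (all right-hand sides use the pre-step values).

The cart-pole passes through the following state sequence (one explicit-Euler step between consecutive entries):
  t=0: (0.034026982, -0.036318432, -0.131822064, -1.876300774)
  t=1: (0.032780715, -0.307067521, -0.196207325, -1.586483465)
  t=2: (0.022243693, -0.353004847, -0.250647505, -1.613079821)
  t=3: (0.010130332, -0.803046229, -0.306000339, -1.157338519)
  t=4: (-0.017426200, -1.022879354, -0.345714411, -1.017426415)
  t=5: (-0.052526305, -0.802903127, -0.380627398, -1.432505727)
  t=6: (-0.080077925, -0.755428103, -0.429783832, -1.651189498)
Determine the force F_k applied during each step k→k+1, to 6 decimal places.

step 0→1:
  ẍ = (ẋ'−ẋ)/dt = (-0.307067521−-0.036318432)/0.034315 = -7.890109
  θ̈ = (θ̇'−θ̇)/dt = (-1.586483465−-1.876300774)/0.034315 = 8.445791
  sinθ=-0.131441, cosθ=0.991324
  F = (M+m)·ẍ + m·l·cosθ·θ̈ − m·l·sinθ·θ̇² = -9.386523 + 0.607782 − -0.033591 = -8.745150
step 1→2:
  ẍ = (ẋ'−ẋ)/dt = (-0.353004847−-0.307067521)/0.034315 = -1.338695
  θ̈ = (θ̇'−θ̇)/dt = (-1.613079821−-1.586483465)/0.034315 = -0.775065
  sinθ=-0.194951, cosθ=0.980813
  F = (M+m)·ẍ + m·l·cosθ·θ̈ − m·l·sinθ·θ̇² = -1.592588 + -0.055184 − -0.035620 = -1.612153
step 2→3:
  ẍ = (ẋ'−ẋ)/dt = (-0.803046229−-0.353004847)/0.034315 = -13.115005
  θ̈ = (θ̇'−θ̇)/dt = (-1.157338519−-1.613079821)/0.034315 = 13.281110
  sinθ=-0.248031, cosθ=0.968752
  F = (M+m)·ẍ + m·l·cosθ·θ̈ − m·l·sinθ·θ̇² = -15.602357 + 0.933983 − -0.046850 = -14.621524
step 3→4:
  ẍ = (ẋ'−ẋ)/dt = (-1.022879354−-0.803046229)/0.034315 = -6.406327
  θ̈ = (θ̇'−θ̇)/dt = (-1.017426415−-1.157338519)/0.034315 = 4.077287
  sinθ=-0.301247, cosθ=0.953546
  F = (M+m)·ẍ + m·l·cosθ·θ̈ − m·l·sinθ·θ̇² = -7.621332 + 0.282231 − -0.029291 = -7.309810
step 4→5:
  ẍ = (ẋ'−ẋ)/dt = (-0.802903127−-1.022879354)/0.034315 = 6.410498
  θ̈ = (θ̇'−θ̇)/dt = (-1.432505727−-1.017426415)/0.034315 = -12.096148
  sinθ=-0.338869, cosθ=0.940834
  F = (M+m)·ẍ + m·l·cosθ·θ̈ − m·l·sinθ·θ̇² = 7.626293 + -0.826137 − -0.025464 = 6.825621
step 5→6:
  ẍ = (ẋ'−ẋ)/dt = (-0.755428103−-0.802903127)/0.034315 = 1.383506
  θ̈ = (θ̇'−θ̇)/dt = (-1.651189498−-1.432505727)/0.034315 = -6.372833
  sinθ=-0.371503, cosθ=0.928432
  F = (M+m)·ẍ + m·l·cosθ·θ̈ − m·l·sinθ·θ̇² = 1.645898 + -0.429511 − -0.055341 = 1.271728

F_0 = -8.745150 N
F_1 = -1.612153 N
F_2 = -14.621524 N
F_3 = -7.309810 N
F_4 = 6.825621 N
F_5 = 1.271728 N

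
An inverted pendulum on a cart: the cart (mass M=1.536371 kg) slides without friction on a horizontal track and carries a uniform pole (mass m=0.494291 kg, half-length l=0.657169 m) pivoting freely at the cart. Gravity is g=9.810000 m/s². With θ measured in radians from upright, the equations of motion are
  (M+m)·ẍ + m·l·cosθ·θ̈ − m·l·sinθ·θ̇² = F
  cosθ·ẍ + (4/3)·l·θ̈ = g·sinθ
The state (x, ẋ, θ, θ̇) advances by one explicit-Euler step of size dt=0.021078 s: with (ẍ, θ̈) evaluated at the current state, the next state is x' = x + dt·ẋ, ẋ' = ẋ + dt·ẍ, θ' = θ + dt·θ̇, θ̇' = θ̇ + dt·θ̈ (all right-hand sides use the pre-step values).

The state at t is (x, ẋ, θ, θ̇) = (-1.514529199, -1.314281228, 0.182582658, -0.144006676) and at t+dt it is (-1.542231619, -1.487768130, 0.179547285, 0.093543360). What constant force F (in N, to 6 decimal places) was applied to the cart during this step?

ẍ = (ẋ'−ẋ)/dt = (-1.487768130−-1.314281228)/0.021078 = -8.230710
θ̈ = (θ̇'−θ̇)/dt = (0.093543360−-0.144006676)/0.021078 = 11.270046
sinθ=0.181570, cosθ=0.983378
F = (M+m)·ẍ + m·l·cosθ·θ̈ − m·l·sinθ·θ̇² = -16.713790 + 3.600029 − 0.001223 = -13.114984

F = -13.114984 N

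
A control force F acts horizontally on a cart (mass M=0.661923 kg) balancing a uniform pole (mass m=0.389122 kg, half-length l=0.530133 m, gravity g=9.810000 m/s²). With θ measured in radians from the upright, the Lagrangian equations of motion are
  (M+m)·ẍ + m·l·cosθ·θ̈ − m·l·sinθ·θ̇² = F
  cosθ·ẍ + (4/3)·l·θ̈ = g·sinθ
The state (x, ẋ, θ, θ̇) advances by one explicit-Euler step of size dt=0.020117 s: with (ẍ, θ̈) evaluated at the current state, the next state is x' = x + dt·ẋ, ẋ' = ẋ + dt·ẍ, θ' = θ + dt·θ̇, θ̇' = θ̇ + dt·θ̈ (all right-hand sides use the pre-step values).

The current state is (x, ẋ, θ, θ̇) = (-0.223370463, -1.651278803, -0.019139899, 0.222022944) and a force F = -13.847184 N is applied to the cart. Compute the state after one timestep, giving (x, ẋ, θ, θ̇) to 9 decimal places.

sinθ=-0.019138730, cosθ=0.999816838
temp = (F + m·l·θ̇²·sinθ)/(M+m) = (-13.847184 + -0.000194616)/1.051045 = -13.174867505
θ̈ = (g·sinθ − cosθ·temp)/(l·(4/3 − m·cos²θ/(M+m))) = 25.427895707
ẍ = temp − m·l·θ̈·cosθ/(M+m) = -18.164633534
Euler: x'=-0.223370463+0.020117·-1.651278803=-0.256589239, ẋ'=-1.651278803+0.020117·-18.164633534=-2.016696736
       θ'=-0.019139899+0.020117·0.222022944=-0.014673463, θ̇'=0.222022944+0.020117·25.427895707=0.733555922

(-0.256589239, -2.016696736, -0.014673463, 0.733555922)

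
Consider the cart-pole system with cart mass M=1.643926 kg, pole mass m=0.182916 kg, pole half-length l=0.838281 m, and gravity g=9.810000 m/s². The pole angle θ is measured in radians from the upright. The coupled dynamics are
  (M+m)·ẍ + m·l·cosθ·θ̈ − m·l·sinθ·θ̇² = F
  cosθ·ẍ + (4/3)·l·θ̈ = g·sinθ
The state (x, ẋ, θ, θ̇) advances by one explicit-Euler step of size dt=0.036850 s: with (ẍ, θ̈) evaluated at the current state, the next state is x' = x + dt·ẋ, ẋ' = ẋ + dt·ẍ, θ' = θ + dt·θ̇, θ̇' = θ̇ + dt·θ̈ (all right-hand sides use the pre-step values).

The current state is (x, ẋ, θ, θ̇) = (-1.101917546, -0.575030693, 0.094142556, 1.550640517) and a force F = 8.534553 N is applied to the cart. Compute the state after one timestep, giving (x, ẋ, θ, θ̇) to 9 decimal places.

(-1.123107427, -0.391022062, 0.151283659, 1.417142617)

sinθ=0.094003556, cosθ=0.995571862
temp = (F + m·l·θ̇²·sinθ)/(M+m) = (8.534553 + 0.034658348)/1.826842 = 4.690723855
θ̈ = (g·sinθ − cosθ·temp)/(l·(4/3 − m·cos²θ/(M+m))) = -3.622738135
ẍ = temp − m·l·θ̈·cosθ/(M+m) = 4.993449969
Euler: x'=-1.101917546+0.036850·-0.575030693=-1.123107427, ẋ'=-0.575030693+0.036850·4.993449969=-0.391022062
       θ'=0.094142556+0.036850·1.550640517=0.151283659, θ̇'=1.550640517+0.036850·-3.622738135=1.417142617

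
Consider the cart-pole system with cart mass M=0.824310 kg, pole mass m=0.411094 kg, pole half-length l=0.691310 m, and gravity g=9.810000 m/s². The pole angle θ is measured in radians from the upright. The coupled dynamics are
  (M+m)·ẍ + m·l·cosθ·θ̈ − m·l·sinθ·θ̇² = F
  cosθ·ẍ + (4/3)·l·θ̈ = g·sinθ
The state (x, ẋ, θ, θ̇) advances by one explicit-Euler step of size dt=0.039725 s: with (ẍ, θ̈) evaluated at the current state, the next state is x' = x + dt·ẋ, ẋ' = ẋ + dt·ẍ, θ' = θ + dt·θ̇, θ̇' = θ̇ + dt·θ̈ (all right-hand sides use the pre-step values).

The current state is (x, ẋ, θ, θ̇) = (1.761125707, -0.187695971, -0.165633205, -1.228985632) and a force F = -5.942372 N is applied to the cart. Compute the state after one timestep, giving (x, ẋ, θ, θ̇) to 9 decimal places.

(1.753669485, -0.422159922, -0.214454659, -1.047805468)

sinθ=-0.164876903, cosθ=0.986314152
temp = (F + m·l·θ̇²·sinθ)/(M+m) = (-5.942372 + -0.070772968)/1.235404 = -4.867351059
θ̈ = (g·sinθ − cosθ·temp)/(l·(4/3 − m·cos²θ/(M+m))) = 4.560860021
ẍ = temp − m·l·θ̈·cosθ/(M+m) = -5.902176226
Euler: x'=1.761125707+0.039725·-0.187695971=1.753669485, ẋ'=-0.187695971+0.039725·-5.902176226=-0.422159922
       θ'=-0.165633205+0.039725·-1.228985632=-0.214454659, θ̇'=-1.228985632+0.039725·4.560860021=-1.047805468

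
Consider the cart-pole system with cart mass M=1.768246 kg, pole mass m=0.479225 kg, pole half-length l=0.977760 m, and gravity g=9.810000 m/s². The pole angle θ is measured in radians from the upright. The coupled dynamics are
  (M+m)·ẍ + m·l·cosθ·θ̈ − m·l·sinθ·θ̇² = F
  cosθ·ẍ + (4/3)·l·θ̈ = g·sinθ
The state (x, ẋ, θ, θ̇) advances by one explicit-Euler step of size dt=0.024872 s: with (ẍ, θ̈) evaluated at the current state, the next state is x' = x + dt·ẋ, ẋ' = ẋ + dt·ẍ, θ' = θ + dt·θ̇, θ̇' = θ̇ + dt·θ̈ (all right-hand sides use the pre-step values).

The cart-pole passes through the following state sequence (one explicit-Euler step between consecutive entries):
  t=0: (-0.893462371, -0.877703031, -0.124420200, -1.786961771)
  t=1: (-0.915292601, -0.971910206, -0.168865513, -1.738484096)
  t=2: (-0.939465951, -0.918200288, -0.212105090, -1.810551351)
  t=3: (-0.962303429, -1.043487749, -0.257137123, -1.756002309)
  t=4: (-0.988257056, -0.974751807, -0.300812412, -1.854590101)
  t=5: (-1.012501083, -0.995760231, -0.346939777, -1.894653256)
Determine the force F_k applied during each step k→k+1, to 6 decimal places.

step 0→1:
  ẍ = (ẋ'−ẋ)/dt = (-0.971910206−-0.877703031)/0.024872 = -3.787680
  θ̈ = (θ̇'−θ̇)/dt = (-1.738484096−-1.786961771)/0.024872 = 1.949086
  sinθ=-0.124099, cosθ=0.992270
  F = (M+m)·ẍ + m·l·cosθ·θ̈ − m·l·sinθ·θ̇² = -8.512701 + 0.906218 − -0.185683 = -7.420800
step 1→2:
  ẍ = (ẋ'−ẋ)/dt = (-0.918200288−-0.971910206)/0.024872 = 2.159453
  θ̈ = (θ̇'−θ̇)/dt = (-1.810551351−-1.738484096)/0.024872 = -2.897526
  sinθ=-0.168064, cosθ=0.985776
  F = (M+m)·ẍ + m·l·cosθ·θ̈ − m·l·sinθ·θ̇² = 4.853308 + -1.338373 − -0.238006 = 3.752941
step 2→3:
  ẍ = (ẋ'−ẋ)/dt = (-1.043487749−-0.918200288)/0.024872 = -5.037289
  θ̈ = (θ̇'−θ̇)/dt = (-1.756002309−-1.810551351)/0.024872 = 2.193191
  sinθ=-0.210518, cosθ=0.977590
  F = (M+m)·ẍ + m·l·cosθ·θ̈ − m·l·sinθ·θ̇² = -11.321162 + 1.004627 − -0.323358 = -9.993177
step 3→4:
  ẍ = (ẋ'−ẋ)/dt = (-0.974751807−-1.043487749)/0.024872 = 2.763587
  θ̈ = (θ̇'−θ̇)/dt = (-1.854590101−-1.756002309)/0.024872 = -3.963806
  sinθ=-0.254313, cosθ=0.967122
  F = (M+m)·ẍ + m·l·cosθ·θ̈ − m·l·sinθ·θ̇² = 6.211082 + -1.796244 − -0.367443 = 4.782281
step 4→5:
  ẍ = (ẋ'−ẋ)/dt = (-0.995760231−-0.974751807)/0.024872 = -0.844662
  θ̈ = (θ̇'−θ̇)/dt = (-1.894653256−-1.854590101)/0.024872 = -1.610773
  sinθ=-0.296296, cosθ=0.955096
  F = (M+m)·ẍ + m·l·cosθ·θ̈ − m·l·sinθ·θ̇² = -1.898353 + -0.720864 − -0.477522 = -2.141694

F_0 = -7.420800 N
F_1 = 3.752941 N
F_2 = -9.993177 N
F_3 = 4.782281 N
F_4 = -2.141694 N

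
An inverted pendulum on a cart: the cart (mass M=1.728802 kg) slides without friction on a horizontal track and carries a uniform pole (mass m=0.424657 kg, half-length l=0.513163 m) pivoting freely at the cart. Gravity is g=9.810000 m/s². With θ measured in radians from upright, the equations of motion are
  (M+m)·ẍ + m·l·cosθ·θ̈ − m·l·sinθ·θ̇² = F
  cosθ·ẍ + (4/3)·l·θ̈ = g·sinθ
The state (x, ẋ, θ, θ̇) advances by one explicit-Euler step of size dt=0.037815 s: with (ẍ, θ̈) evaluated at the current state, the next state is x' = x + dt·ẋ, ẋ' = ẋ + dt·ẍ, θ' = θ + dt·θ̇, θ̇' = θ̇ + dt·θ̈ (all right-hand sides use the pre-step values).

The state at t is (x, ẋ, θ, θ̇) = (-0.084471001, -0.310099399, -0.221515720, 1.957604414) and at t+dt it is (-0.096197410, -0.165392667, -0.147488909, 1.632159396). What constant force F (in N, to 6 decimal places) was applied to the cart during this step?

F = 6.594495 N

ẍ = (ẋ'−ẋ)/dt = (-0.165392667−-0.310099399)/0.037815 = 3.826702
θ̈ = (θ̇'−θ̇)/dt = (1.632159396−1.957604414)/0.037815 = -8.606241
sinθ=-0.219709, cosθ=0.975566
F = (M+m)·ẍ + m·l·cosθ·θ̈ − m·l·sinθ·θ̇² = 8.240646 + -1.829631 − -0.183481 = 6.594495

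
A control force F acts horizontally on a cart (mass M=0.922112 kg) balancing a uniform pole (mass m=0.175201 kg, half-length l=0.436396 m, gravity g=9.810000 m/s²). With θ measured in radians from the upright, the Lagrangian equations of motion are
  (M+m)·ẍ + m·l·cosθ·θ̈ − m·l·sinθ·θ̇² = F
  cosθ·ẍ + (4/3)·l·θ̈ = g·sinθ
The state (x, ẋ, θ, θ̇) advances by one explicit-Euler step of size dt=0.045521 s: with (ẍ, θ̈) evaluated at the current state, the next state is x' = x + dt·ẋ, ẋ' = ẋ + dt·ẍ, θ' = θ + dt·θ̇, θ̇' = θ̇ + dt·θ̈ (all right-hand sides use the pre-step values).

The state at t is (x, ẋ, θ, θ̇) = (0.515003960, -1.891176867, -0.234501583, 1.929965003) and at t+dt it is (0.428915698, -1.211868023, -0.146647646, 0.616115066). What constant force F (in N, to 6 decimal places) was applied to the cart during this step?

ẍ = (ẋ'−ẋ)/dt = (-1.211868023−-1.891176867)/0.045521 = 14.922977
θ̈ = (θ̇'−θ̇)/dt = (0.616115066−1.929965003)/0.045521 = -28.862502
sinθ=-0.232358, cosθ=0.972630
F = (M+m)·ẍ + m·l·cosθ·θ̈ − m·l·sinθ·θ̇² = 16.375177 + -2.146343 − -0.066172 = 14.295006

F = 14.295006 N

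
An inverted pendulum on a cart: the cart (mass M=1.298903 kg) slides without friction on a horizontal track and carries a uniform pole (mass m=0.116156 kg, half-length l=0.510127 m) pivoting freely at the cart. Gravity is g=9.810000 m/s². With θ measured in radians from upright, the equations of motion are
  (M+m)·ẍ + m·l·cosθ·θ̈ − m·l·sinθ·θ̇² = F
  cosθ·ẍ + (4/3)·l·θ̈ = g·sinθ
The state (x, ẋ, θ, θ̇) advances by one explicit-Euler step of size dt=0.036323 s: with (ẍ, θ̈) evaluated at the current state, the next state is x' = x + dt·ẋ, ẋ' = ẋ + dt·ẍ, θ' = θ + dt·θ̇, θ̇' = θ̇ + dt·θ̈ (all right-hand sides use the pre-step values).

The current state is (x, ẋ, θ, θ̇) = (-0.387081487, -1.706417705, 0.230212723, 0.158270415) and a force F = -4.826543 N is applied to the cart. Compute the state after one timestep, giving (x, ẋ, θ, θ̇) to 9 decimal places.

sinθ=0.228184640, cosθ=0.973617877
temp = (F + m·l·θ̇²·sinθ)/(M+m) = (-4.826543 + 0.000338693)/1.415059 = -3.410602885
θ̈ = (g·sinθ − cosθ·temp)/(l·(4/3 − m·cos²θ/(M+m))) = 8.679668178
ẍ = temp − m·l·θ̈·cosθ/(M+m) = -3.764467447
Euler: x'=-0.387081487+0.036323·-1.706417705=-0.449063697, ẋ'=-1.706417705+0.036323·-3.764467447=-1.843154456
       θ'=0.230212723+0.036323·0.158270415=0.235961579, θ̇'=0.158270415+0.036323·8.679668178=0.473542002

(-0.449063697, -1.843154456, 0.235961579, 0.473542002)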